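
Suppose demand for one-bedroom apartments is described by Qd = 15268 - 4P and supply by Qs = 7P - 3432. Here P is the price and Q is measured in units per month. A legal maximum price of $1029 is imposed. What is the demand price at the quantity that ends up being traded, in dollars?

2874.25

Without the control the market clears where 15268 - 4P = 7P - 3432, i.e. P* = 1700 and Q* = 8468.
Because the ceiling (1029) lies below the market-clearing price, it is binding.
At P = 1029: Qd = 15268 - 4·1029 = 11152 and Qs = 7·1029 - 3432 = 3771.
Only 3771 units reach the market. On the demand curve, the marginal buyer's willingness to pay at Q = 3771 is (15268 - 3771)/4 = 2874.25.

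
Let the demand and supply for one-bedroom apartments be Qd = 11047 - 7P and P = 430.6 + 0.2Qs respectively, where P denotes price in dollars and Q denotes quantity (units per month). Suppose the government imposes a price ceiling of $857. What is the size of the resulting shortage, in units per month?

Rearranging supply gives Qs = 5P - 2153. In a free market, 11047 - 7P = 5P - 2153 gives the equilibrium P* = 1100, Q* = 3347.
Because the ceiling (857) lies below the market-clearing price, it is binding.
At P = 857: Qd = 11047 - 7·857 = 5048 and Qs = 5·857 - 2153 = 2132.
Shortage = Qd - Qs = 5048 - 2132 = 2916.

2916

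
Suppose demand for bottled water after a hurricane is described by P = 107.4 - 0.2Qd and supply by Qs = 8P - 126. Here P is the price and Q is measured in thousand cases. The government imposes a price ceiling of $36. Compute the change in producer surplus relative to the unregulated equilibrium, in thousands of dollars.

Rearranging demand gives Qd = 537 - 5P. Without the control the market clears where 537 - 5P = 8P - 126, i.e. P* = 51 and Q* = 282.
Because the ceiling (36) lies below the market-clearing price, it is binding.
At P = 36: Qd = 537 - 5·36 = 357 and Qs = 8·36 - 126 = 162.
Producer surplus without the control is ½ · (51 - 15.75) · 282 = 4970.25.
With the ceiling, producers sell 162 units at 36, so PS = ½ · (36 - 15.75) · 162 = 1640.25.
Change in producer surplus = 1640.25 - 4970.25 = -3330.

-3330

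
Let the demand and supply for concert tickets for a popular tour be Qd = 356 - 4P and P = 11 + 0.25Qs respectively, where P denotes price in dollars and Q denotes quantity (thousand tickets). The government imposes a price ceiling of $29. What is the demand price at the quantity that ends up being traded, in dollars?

Rearranging supply gives Qs = 4P - 44. Setting quantity demanded equal to quantity supplied, 356 - 4P = 4P - 44, gives P* = 50 and Q* = 156.
The ceiling of 29 is below the equilibrium price 50, so it binds.
At P = 29: Qd = 356 - 4·29 = 240 and Qs = 4·29 - 44 = 72.
Only 72 units reach the market. On the demand curve, the marginal buyer's willingness to pay at Q = 72 is (356 - 72)/4 = 71.

71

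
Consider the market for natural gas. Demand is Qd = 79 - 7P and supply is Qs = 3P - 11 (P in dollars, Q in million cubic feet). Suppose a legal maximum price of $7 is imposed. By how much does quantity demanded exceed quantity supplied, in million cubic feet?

Setting quantity demanded equal to quantity supplied, 79 - 7P = 3P - 11, gives P* = 9 and Q* = 16.
Since 7 < 9, the ceiling is binding.
At P = 7: Qd = 79 - 7·7 = 30 and Qs = 3·7 - 11 = 10.
Shortage = Qd - Qs = 30 - 10 = 20.

20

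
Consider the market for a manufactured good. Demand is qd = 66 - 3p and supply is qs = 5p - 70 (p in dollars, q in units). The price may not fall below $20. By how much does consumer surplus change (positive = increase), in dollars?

-31.5

Without the control the market clears where 66 - 3p = 5p - 70, i.e. p* = 17 and q* = 15.
The floor of 20 is above the equilibrium price 17, so it binds.
At p = 20: qd = 66 - 3·20 = 6 and qs = 5·20 - 70 = 30.
Consumer surplus without the control is ½ · (22 - 17) · 15 = 37.5.
With the floor, consumers buy 6 units at 20, so CS = ½ · (22 - 20) · 6 = 6.
Change in consumer surplus = 6 - 37.5 = -31.5.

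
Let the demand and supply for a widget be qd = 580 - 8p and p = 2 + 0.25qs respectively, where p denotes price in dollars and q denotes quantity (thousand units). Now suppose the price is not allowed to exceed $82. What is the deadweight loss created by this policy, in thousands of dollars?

Rearranging supply gives qs = 4p - 8. In a free market, 580 - 8p = 4p - 8 gives the equilibrium p* = 49, q* = 188.
Since 82 is above p* = 49, the ceiling does not bind and the free-market outcome prevails.
Since the control does not bind, no trades are prevented and deadweight loss is zero.

0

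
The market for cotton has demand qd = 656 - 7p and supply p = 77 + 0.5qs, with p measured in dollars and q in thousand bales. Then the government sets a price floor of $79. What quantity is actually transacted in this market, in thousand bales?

26

Rearranging supply gives qs = 2p - 154. Equilibrium: 656 - 7p = 2p - 154, so 810 = 9p and p* = 90, q* = 26.
Since 79 is below p* = 90, the floor does not bind and the free-market outcome prevails.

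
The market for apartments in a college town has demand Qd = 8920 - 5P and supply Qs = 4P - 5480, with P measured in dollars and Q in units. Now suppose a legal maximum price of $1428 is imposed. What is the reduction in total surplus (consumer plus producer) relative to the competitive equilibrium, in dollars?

106502.4

Setting quantity demanded equal to quantity supplied, 8920 - 5P = 4P - 5480, gives P* = 1600 and Q* = 920.
Because the ceiling (1428) lies below the market-clearing price, it is binding.
At P = 1428: Qd = 8920 - 5·1428 = 1780 and Qs = 4·1428 - 5480 = 232.
Quantity traded falls to 232. At Q = 232 the demand price is (8920 - 232)/5 = 1737.6 and the supply price is (5480 + 232)/4 = 1428.
Deadweight loss = ½ · (1737.6 - 1428) · (920 - 232) = ½ · 309.6 · 688 = 106502.4.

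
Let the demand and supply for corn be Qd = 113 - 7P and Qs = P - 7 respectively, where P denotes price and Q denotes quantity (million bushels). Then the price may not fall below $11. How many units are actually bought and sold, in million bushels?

8

In a free market, 113 - 7P = P - 7 gives the equilibrium P* = 15, Q* = 8.
The floor of 11 is below the equilibrium price 15, so it is not binding; the market clears at P* = 15, Q* = 8.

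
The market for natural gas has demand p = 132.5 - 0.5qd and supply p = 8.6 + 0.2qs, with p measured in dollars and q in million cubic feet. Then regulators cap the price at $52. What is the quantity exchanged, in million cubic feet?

177

Rearranging demand gives qd = 265 - 2p; rearranging supply gives qs = 5p - 43. Equilibrium: 265 - 2p = 5p - 43, so 308 = 7p and p* = 44, q* = 177.
The ceiling of 52 is above the equilibrium price 44, so it is not binding; the market clears at p* = 44, q* = 177.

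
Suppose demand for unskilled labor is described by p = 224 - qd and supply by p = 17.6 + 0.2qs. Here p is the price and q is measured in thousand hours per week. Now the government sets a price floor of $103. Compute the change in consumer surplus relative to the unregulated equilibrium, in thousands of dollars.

Rearranging demand gives qd = 224 - p; rearranging supply gives qs = 5p - 88. Setting quantity demanded equal to quantity supplied, 224 - p = 5p - 88, gives p* = 52 and q* = 172.
Since 103 > 52, the floor is binding.
At p = 103: qd = 224 - 103 = 121 and qs = 5·103 - 88 = 427.
Consumer surplus without the control is ½ · (224 - 52) · 172 = 14792.
With the floor, consumers buy 121 units at 103, so CS = ½ · (224 - 103) · 121 = 7320.5.
Change in consumer surplus = 7320.5 - 14792 = -7471.5.

-7471.5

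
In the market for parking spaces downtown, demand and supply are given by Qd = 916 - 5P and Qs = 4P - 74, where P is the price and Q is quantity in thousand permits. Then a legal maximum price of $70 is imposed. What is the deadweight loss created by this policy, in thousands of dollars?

Without the control the market clears where 916 - 5P = 4P - 74, i.e. P* = 110 and Q* = 366.
Because the ceiling (70) lies below the market-clearing price, it is binding.
At P = 70: Qd = 916 - 5·70 = 566 and Qs = 4·70 - 74 = 206.
Quantity traded falls to 206. At Q = 206 the demand price is (916 - 206)/5 = 142 and the supply price is (74 + 206)/4 = 70.
Deadweight loss = ½ · (142 - 70) · (366 - 206) = ½ · 72 · 160 = 5760.

5760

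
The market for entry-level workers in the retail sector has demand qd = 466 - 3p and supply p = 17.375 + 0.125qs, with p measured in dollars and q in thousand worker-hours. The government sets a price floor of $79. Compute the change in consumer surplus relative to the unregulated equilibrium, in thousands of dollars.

Rearranging supply gives qs = 8p - 139. In a free market, 466 - 3p = 8p - 139 gives the equilibrium p* = 55, q* = 301.
The floor of 79 is above the equilibrium price 55, so it binds.
At p = 79: qd = 466 - 3·79 = 229 and qs = 8·79 - 139 = 493.
Consumer surplus without the control is ½ · (466/3 - 55) · 301 = 90601/6.
With the floor, consumers buy 229 units at 79, so CS = ½ · (466/3 - 79) · 229 = 52441/6.
Change in consumer surplus = 52441/6 - 90601/6 = -6360.

-6360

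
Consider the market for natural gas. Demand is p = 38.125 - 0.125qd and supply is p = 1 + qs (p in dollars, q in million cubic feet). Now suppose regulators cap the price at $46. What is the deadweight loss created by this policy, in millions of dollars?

Rearranging demand gives qd = 305 - 8p; rearranging supply gives qs = p - 1. Equilibrium: 305 - 8p = p - 1, so 306 = 9p and p* = 34, q* = 33.
Since 46 is above p* = 34, the ceiling does not bind and the free-market outcome prevails.
Since the control does not bind, no trades are prevented and deadweight loss is zero.

0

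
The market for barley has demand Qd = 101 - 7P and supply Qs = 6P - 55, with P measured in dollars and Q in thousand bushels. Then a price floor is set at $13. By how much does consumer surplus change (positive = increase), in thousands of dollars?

Setting quantity demanded equal to quantity supplied, 101 - 7P = 6P - 55, gives P* = 12 and Q* = 17.
Because the floor (13) lies above the market-clearing price, it is binding.
At P = 13: Qd = 101 - 7·13 = 10 and Qs = 6·13 - 55 = 23.
Consumer surplus without the control is ½ · (101/7 - 12) · 17 = 289/14.
With the floor, consumers buy 10 units at 13, so CS = ½ · (101/7 - 13) · 10 = 50/7.
Change in consumer surplus = 50/7 - 289/14 = -13.5.

-13.5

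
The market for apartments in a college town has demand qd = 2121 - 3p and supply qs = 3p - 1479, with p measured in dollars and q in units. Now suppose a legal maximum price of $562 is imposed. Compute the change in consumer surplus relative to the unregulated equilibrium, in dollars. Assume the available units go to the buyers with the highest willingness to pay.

5700

Setting quantity demanded equal to quantity supplied, 2121 - 3p = 3p - 1479, gives p* = 600 and q* = 321.
The ceiling of 562 is below the equilibrium price 600, so it binds.
At p = 562: qd = 2121 - 3·562 = 435 and qs = 3·562 - 1479 = 207.
Consumer surplus without the control is ½ · (707 - 600) · 321 = 17173.5.
With the ceiling, 207 units are sold at 562 (assume they go to the highest-value buyers). The demand price at q = 207 is 638, so CS = ½ · [(707 - 562) + (638 - 562)] · 207 = 22873.5.
Change in consumer surplus = 22873.5 - 17173.5 = 5700.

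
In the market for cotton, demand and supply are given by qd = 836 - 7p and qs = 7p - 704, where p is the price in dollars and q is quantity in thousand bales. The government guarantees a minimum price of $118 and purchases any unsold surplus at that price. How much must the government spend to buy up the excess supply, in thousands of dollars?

13216

Setting quantity demanded equal to quantity supplied, 836 - 7p = 7p - 704, gives p* = 110 and q* = 66.
Because the floor (118) lies above the market-clearing price, it is binding.
At p = 118: qd = 836 - 7·118 = 10 and qs = 7·118 - 704 = 122.
Surplus = qs - qd = 112.
Government expenditure = surplus × support price = 112 × 118 = 13216.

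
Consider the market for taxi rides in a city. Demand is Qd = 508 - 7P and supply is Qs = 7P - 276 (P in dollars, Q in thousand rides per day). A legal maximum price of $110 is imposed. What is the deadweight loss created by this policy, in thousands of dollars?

0

Equilibrium: 508 - 7P = 7P - 276, so 784 = 14P and P* = 56, Q* = 116.
Since 110 is above P* = 56, the ceiling does not bind and the free-market outcome prevails.
Since the control does not bind, no trades are prevented and deadweight loss is zero.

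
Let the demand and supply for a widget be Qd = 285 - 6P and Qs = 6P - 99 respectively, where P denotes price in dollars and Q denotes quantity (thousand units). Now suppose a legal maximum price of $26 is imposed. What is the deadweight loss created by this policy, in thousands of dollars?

216

Equilibrium: 285 - 6P = 6P - 99, so 384 = 12P and P* = 32, Q* = 93.
Because the ceiling (26) lies below the market-clearing price, it is binding.
At P = 26: Qd = 285 - 6·26 = 129 and Qs = 6·26 - 99 = 57.
Quantity traded falls to 57. At Q = 57 the demand price is (285 - 57)/6 = 38 and the supply price is (99 + 57)/6 = 26.
Deadweight loss = ½ · (38 - 26) · (93 - 57) = ½ · 12 · 36 = 216.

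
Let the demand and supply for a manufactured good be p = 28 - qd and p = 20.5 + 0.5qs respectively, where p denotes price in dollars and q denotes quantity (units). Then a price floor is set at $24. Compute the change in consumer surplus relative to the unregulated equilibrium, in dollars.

-4.5

Rearranging demand gives qd = 28 - p; rearranging supply gives qs = 2p - 41. Without the control the market clears where 28 - p = 2p - 41, i.e. p* = 23 and q* = 5.
Because the floor (24) lies above the market-clearing price, it is binding.
At p = 24: qd = 28 - 24 = 4 and qs = 2·24 - 41 = 7.
Consumer surplus without the control is ½ · (28 - 23) · 5 = 12.5.
With the floor, consumers buy 4 units at 24, so CS = ½ · (28 - 24) · 4 = 8.
Change in consumer surplus = 8 - 12.5 = -4.5.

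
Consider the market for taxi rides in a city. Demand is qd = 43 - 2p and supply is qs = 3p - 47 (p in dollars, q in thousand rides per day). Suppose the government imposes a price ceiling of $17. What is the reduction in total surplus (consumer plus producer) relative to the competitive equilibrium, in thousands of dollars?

3.75

Without the control the market clears where 43 - 2p = 3p - 47, i.e. p* = 18 and q* = 7.
Because the ceiling (17) lies below the market-clearing price, it is binding.
At p = 17: qd = 43 - 2·17 = 9 and qs = 3·17 - 47 = 4.
Quantity traded falls to 4. At q = 4 the demand price is (43 - 4)/2 = 19.5 and the supply price is (47 + 4)/3 = 17.
Deadweight loss = ½ · (19.5 - 17) · (7 - 4) = ½ · 2.5 · 3 = 3.75.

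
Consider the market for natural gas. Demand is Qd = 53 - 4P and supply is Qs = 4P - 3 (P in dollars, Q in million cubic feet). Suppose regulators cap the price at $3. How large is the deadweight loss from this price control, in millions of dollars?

64

Without the control the market clears where 53 - 4P = 4P - 3, i.e. P* = 7 and Q* = 25.
Since 3 < 7, the ceiling is binding.
At P = 3: Qd = 53 - 4·3 = 41 and Qs = 4·3 - 3 = 9.
Quantity traded falls to 9. At Q = 9 the demand price is (53 - 9)/4 = 11 and the supply price is (3 + 9)/4 = 3.
Deadweight loss = ½ · (11 - 3) · (25 - 9) = ½ · 8 · 16 = 64.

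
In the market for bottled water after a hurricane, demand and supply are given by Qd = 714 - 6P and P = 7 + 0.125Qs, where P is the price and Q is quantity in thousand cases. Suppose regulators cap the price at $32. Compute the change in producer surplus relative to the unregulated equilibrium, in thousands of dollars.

Rearranging supply gives Qs = 8P - 56. Equilibrium: 714 - 6P = 8P - 56, so 770 = 14P and P* = 55, Q* = 384.
Because the ceiling (32) lies below the market-clearing price, it is binding.
At P = 32: Qd = 714 - 6·32 = 522 and Qs = 8·32 - 56 = 200.
Producer surplus without the control is ½ · (55 - 7) · 384 = 9216.
With the ceiling, producers sell 200 units at 32, so PS = ½ · (32 - 7) · 200 = 2500.
Change in producer surplus = 2500 - 9216 = -6716.

-6716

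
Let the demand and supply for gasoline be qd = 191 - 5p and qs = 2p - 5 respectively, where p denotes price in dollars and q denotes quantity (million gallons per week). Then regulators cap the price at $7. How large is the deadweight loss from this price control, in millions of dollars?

Without the control the market clears where 191 - 5p = 2p - 5, i.e. p* = 28 and q* = 51.
The ceiling of 7 is below the equilibrium price 28, so it binds.
At p = 7: qd = 191 - 5·7 = 156 and qs = 2·7 - 5 = 9.
Quantity traded falls to 9. At q = 9 the demand price is (191 - 9)/5 = 36.4 and the supply price is (5 + 9)/2 = 7.
Deadweight loss = ½ · (36.4 - 7) · (51 - 9) = ½ · 29.4 · 42 = 617.4.

617.4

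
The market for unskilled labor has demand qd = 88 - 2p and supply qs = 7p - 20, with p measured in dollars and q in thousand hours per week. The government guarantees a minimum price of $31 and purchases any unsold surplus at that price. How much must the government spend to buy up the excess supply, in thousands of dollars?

In a free market, 88 - 2p = 7p - 20 gives the equilibrium p* = 12, q* = 64.
Because the floor (31) lies above the market-clearing price, it is binding.
At p = 31: qd = 88 - 2·31 = 26 and qs = 7·31 - 20 = 197.
Surplus = qs - qd = 171.
Government expenditure = surplus × support price = 171 × 31 = 5301.

5301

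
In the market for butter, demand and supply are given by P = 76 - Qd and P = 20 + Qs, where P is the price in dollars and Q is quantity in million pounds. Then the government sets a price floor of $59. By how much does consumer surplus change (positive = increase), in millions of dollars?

-247.5

Rearranging demand gives Qd = 76 - P; rearranging supply gives Qs = P - 20. Setting quantity demanded equal to quantity supplied, 76 - P = P - 20, gives P* = 48 and Q* = 28.
Since 59 > 48, the floor is binding.
At P = 59: Qd = 76 - 59 = 17 and Qs = 59 - 20 = 39.
Consumer surplus without the control is ½ · (76 - 48) · 28 = 392.
With the floor, consumers buy 17 units at 59, so CS = ½ · (76 - 59) · 17 = 144.5.
Change in consumer surplus = 144.5 - 392 = -247.5.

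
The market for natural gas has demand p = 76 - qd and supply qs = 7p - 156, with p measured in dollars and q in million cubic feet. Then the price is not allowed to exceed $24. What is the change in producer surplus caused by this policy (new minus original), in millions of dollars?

-147.5

Rearranging demand gives qd = 76 - p. Equilibrium: 76 - p = 7p - 156, so 232 = 8p and p* = 29, q* = 47.
Since 24 < 29, the ceiling is binding.
At p = 24: qd = 76 - 24 = 52 and qs = 7·24 - 156 = 12.
Producer surplus without the control is ½ · (29 - 156/7) · 47 = 2209/14.
With the ceiling, producers sell 12 units at 24, so PS = ½ · (24 - 156/7) · 12 = 72/7.
Change in producer surplus = 72/7 - 2209/14 = -147.5.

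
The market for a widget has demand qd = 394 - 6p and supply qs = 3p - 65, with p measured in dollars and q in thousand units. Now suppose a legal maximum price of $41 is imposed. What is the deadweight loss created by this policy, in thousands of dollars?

Equilibrium: 394 - 6p = 3p - 65, so 459 = 9p and p* = 51, q* = 88.
Since 41 < 51, the ceiling is binding.
At p = 41: qd = 394 - 6·41 = 148 and qs = 3·41 - 65 = 58.
Quantity traded falls to 58. At q = 58 the demand price is (394 - 58)/6 = 56 and the supply price is (65 + 58)/3 = 41.
Deadweight loss = ½ · (56 - 41) · (88 - 58) = ½ · 15 · 30 = 225.

225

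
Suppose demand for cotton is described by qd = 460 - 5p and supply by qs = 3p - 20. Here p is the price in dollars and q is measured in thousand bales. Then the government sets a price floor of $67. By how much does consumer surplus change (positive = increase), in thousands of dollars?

Without the control the market clears where 460 - 5p = 3p - 20, i.e. p* = 60 and q* = 160.
The floor of 67 is above the equilibrium price 60, so it binds.
At p = 67: qd = 460 - 5·67 = 125 and qs = 3·67 - 20 = 181.
Consumer surplus without the control is ½ · (92 - 60) · 160 = 2560.
With the floor, consumers buy 125 units at 67, so CS = ½ · (92 - 67) · 125 = 1562.5.
Change in consumer surplus = 1562.5 - 2560 = -997.5.

-997.5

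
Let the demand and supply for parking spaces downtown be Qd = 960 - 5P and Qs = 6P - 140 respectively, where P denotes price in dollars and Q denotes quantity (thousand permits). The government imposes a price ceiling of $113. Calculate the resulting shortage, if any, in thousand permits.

Setting quantity demanded equal to quantity supplied, 960 - 5P = 6P - 140, gives P* = 100 and Q* = 460.
Since 113 is above P* = 100, the ceiling does not bind and the free-market outcome prevails.
Since the control does not bind, there is no shortage.

0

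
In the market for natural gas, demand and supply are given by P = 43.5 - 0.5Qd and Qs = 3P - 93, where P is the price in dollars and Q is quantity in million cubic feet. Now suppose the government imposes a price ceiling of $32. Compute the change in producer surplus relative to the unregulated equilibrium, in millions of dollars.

-36

Rearranging demand gives Qd = 87 - 2P. In a free market, 87 - 2P = 3P - 93 gives the equilibrium P* = 36, Q* = 15.
Since 32 < 36, the ceiling is binding.
At P = 32: Qd = 87 - 2·32 = 23 and Qs = 3·32 - 93 = 3.
Producer surplus without the control is ½ · (36 - 31) · 15 = 37.5.
With the ceiling, producers sell 3 units at 32, so PS = ½ · (32 - 31) · 3 = 1.5.
Change in producer surplus = 1.5 - 37.5 = -36.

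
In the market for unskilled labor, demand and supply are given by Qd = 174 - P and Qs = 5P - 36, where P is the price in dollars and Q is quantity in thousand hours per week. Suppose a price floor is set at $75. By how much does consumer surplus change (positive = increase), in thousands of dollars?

-4760

Equilibrium: 174 - P = 5P - 36, so 210 = 6P and P* = 35, Q* = 139.
Since 75 > 35, the floor is binding.
At P = 75: Qd = 174 - 75 = 99 and Qs = 5·75 - 36 = 339.
Consumer surplus without the control is ½ · (174 - 35) · 139 = 9660.5.
With the floor, consumers buy 99 units at 75, so CS = ½ · (174 - 75) · 99 = 4900.5.
Change in consumer surplus = 4900.5 - 9660.5 = -4760.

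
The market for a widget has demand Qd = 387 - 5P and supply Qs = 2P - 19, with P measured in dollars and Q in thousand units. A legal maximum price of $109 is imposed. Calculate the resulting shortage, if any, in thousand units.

0

Equilibrium: 387 - 5P = 2P - 19, so 406 = 7P and P* = 58, Q* = 97.
Since 109 is above P* = 58, the ceiling does not bind and the free-market outcome prevails.
Since the control does not bind, there is no shortage.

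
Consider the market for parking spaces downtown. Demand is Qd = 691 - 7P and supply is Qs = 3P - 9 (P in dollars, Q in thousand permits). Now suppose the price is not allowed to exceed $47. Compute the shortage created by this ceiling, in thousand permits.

230

Without the control the market clears where 691 - 7P = 3P - 9, i.e. P* = 70 and Q* = 201.
The ceiling of 47 is below the equilibrium price 70, so it binds.
At P = 47: Qd = 691 - 7·47 = 362 and Qs = 3·47 - 9 = 132.
Shortage = Qd - Qs = 362 - 132 = 230.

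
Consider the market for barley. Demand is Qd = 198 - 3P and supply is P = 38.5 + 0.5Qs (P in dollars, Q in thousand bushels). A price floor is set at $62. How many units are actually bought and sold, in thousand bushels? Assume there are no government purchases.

12

Rearranging supply gives Qs = 2P - 77. In a free market, 198 - 3P = 2P - 77 gives the equilibrium P* = 55, Q* = 33.
Because the floor (62) lies above the market-clearing price, it is binding.
At P = 62: Qd = 198 - 3·62 = 12 and Qs = 2·62 - 77 = 47.
The quantity actually transacted is the short side, demand: 12.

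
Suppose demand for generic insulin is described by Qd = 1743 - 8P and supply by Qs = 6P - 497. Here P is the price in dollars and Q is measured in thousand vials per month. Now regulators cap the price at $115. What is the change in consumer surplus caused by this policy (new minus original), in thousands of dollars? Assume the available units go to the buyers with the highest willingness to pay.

In a free market, 1743 - 8P = 6P - 497 gives the equilibrium P* = 160, Q* = 463.
Since 115 < 160, the ceiling is binding.
At P = 115: Qd = 1743 - 8·115 = 823 and Qs = 6·115 - 497 = 193.
Consumer surplus without the control is ½ · (217.875 - 160) · 463 = 13398.0625.
With the ceiling, 193 units are sold at 115 (assume they go to the highest-value buyers). The demand price at Q = 193 is 193.75, so CS = ½ · [(217.875 - 115) + (193.75 - 115)] · 193 = 17526.8125.
Change in consumer surplus = 17526.8125 - 13398.0625 = 4128.75.

4128.75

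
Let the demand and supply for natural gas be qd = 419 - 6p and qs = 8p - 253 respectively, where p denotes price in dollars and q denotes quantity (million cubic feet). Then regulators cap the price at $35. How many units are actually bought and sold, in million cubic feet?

27

In a free market, 419 - 6p = 8p - 253 gives the equilibrium p* = 48, q* = 131.
Since 35 < 48, the ceiling is binding.
At p = 35: qd = 419 - 6·35 = 209 and qs = 8·35 - 253 = 27.
The quantity actually transacted is the short side, supply: 27.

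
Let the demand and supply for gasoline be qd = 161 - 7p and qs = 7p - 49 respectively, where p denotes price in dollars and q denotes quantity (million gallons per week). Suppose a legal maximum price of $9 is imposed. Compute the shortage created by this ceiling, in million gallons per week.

Equilibrium: 161 - 7p = 7p - 49, so 210 = 14p and p* = 15, q* = 56.
Since 9 < 15, the ceiling is binding.
At p = 9: qd = 161 - 7·9 = 98 and qs = 7·9 - 49 = 14.
Shortage = qd - qs = 98 - 14 = 84.

84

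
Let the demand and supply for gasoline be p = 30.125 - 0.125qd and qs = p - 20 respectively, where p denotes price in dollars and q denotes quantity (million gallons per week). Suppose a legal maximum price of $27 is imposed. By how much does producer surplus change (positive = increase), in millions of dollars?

-16

Rearranging demand gives qd = 241 - 8p. In a free market, 241 - 8p = p - 20 gives the equilibrium p* = 29, q* = 9.
Because the ceiling (27) lies below the market-clearing price, it is binding.
At p = 27: qd = 241 - 8·27 = 25 and qs = 27 - 20 = 7.
Producer surplus without the control is ½ · (29 - 20) · 9 = 40.5.
With the ceiling, producers sell 7 units at 27, so PS = ½ · (27 - 20) · 7 = 24.5.
Change in producer surplus = 24.5 - 40.5 = -16.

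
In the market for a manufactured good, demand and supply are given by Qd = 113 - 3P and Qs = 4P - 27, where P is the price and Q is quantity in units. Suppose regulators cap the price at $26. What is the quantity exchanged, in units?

53

Setting quantity demanded equal to quantity supplied, 113 - 3P = 4P - 27, gives P* = 20 and Q* = 53.
The ceiling of 26 is above the equilibrium price 20, so it is not binding; the market clears at P* = 20, Q* = 53.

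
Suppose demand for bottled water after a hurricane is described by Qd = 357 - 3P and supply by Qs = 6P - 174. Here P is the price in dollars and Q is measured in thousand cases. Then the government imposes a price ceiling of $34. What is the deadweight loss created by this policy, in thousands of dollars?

5625

Setting quantity demanded equal to quantity supplied, 357 - 3P = 6P - 174, gives P* = 59 and Q* = 180.
Since 34 < 59, the ceiling is binding.
At P = 34: Qd = 357 - 3·34 = 255 and Qs = 6·34 - 174 = 30.
Quantity traded falls to 30. At Q = 30 the demand price is (357 - 30)/3 = 109 and the supply price is (174 + 30)/6 = 34.
Deadweight loss = ½ · (109 - 34) · (180 - 30) = ½ · 75 · 150 = 5625.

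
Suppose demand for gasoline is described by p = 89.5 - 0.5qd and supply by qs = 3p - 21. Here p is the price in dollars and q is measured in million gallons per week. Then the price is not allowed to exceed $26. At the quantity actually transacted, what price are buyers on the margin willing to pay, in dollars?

Rearranging demand gives qd = 179 - 2p. Setting quantity demanded equal to quantity supplied, 179 - 2p = 3p - 21, gives p* = 40 and q* = 99.
Since 26 < 40, the ceiling is binding.
At p = 26: qd = 179 - 2·26 = 127 and qs = 3·26 - 21 = 57.
Only 57 units reach the market. On the demand curve, the marginal buyer's willingness to pay at q = 57 is (179 - 57)/2 = 61.

61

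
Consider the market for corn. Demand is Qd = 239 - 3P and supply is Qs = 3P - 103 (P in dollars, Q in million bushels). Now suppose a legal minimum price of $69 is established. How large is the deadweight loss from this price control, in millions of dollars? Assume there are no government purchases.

Equilibrium: 239 - 3P = 3P - 103, so 342 = 6P and P* = 57, Q* = 68.
Because the floor (69) lies above the market-clearing price, it is binding.
At P = 69: Qd = 239 - 3·69 = 32 and Qs = 3·69 - 103 = 104.
Quantity traded falls to 32. At Q = 32 the demand price is (239 - 32)/3 = 69 and the supply price is (103 + 32)/3 = 45.
Deadweight loss = ½ · (69 - 45) · (68 - 32) = ½ · 24 · 36 = 432.

432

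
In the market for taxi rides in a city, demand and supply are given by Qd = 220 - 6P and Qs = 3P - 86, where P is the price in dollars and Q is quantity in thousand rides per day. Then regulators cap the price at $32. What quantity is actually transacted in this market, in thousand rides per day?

Equilibrium: 220 - 6P = 3P - 86, so 306 = 9P and P* = 34, Q* = 16.
Because the ceiling (32) lies below the market-clearing price, it is binding.
At P = 32: Qd = 220 - 6·32 = 28 and Qs = 3·32 - 86 = 10.
The quantity actually transacted is the short side, supply: 10.

10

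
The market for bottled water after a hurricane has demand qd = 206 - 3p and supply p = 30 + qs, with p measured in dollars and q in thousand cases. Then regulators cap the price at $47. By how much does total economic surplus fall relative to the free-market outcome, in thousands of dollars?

Rearranging supply gives qs = p - 30. Setting quantity demanded equal to quantity supplied, 206 - 3p = p - 30, gives p* = 59 and q* = 29.
Since 47 < 59, the ceiling is binding.
At p = 47: qd = 206 - 3·47 = 65 and qs = 47 - 30 = 17.
Quantity traded falls to 17. At q = 17 the demand price is (206 - 17)/3 = 63 and the supply price is 30 + 17 = 47.
Deadweight loss = ½ · (63 - 47) · (29 - 17) = ½ · 16 · 12 = 96.

96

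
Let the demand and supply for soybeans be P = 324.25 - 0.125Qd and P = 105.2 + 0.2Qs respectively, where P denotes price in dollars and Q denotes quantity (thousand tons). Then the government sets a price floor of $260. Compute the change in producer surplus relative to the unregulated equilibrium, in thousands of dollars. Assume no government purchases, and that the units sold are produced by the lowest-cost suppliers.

7720

Rearranging demand gives Qd = 2594 - 8P; rearranging supply gives Qs = 5P - 526. Without the control the market clears where 2594 - 8P = 5P - 526, i.e. P* = 240 and Q* = 674.
Because the floor (260) lies above the market-clearing price, it is binding.
At P = 260: Qd = 2594 - 8·260 = 514 and Qs = 5·260 - 526 = 774.
Producer surplus without the control is ½ · (240 - 105.2) · 674 = 45427.6.
With the floor, 514 units are sold at 260. The supply price at Q = 514 is 208, so PS = ½ · [(260 - 105.2) + (260 - 208)] · 514 = 53147.6.
Change in producer surplus = 53147.6 - 45427.6 = 7720.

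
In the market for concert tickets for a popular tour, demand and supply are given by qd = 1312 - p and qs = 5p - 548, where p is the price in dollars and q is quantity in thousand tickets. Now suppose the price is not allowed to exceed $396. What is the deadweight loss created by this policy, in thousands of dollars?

Setting quantity demanded equal to quantity supplied, 1312 - p = 5p - 548, gives p* = 310 and q* = 1002.
The ceiling of 396 is above the equilibrium price 310, so it is not binding; the market clears at p* = 310, q* = 1002.
Since the control does not bind, no trades are prevented and deadweight loss is zero.

0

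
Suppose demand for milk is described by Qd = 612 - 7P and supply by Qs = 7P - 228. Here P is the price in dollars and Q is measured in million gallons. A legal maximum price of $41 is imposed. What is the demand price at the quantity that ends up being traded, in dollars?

Equilibrium: 612 - 7P = 7P - 228, so 840 = 14P and P* = 60, Q* = 192.
The ceiling of 41 is below the equilibrium price 60, so it binds.
At P = 41: Qd = 612 - 7·41 = 325 and Qs = 7·41 - 228 = 59.
Only 59 units reach the market. On the demand curve, the marginal buyer's willingness to pay at Q = 59 is (612 - 59)/7 = 79.

79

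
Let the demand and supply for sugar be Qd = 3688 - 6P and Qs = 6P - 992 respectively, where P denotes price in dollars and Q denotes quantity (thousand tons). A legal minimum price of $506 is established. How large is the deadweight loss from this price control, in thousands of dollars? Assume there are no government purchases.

Equilibrium: 3688 - 6P = 6P - 992, so 4680 = 12P and P* = 390, Q* = 1348.
Since 506 > 390, the floor is binding.
At P = 506: Qd = 3688 - 6·506 = 652 and Qs = 6·506 - 992 = 2044.
Quantity traded falls to 652. At Q = 652 the demand price is (3688 - 652)/6 = 506 and the supply price is (992 + 652)/6 = 274.
Deadweight loss = ½ · (506 - 274) · (1348 - 652) = ½ · 232 · 696 = 80736.

80736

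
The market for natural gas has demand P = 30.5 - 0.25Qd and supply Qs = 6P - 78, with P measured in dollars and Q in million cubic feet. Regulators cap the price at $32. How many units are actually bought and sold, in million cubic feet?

Rearranging demand gives Qd = 122 - 4P. Setting quantity demanded equal to quantity supplied, 122 - 4P = 6P - 78, gives P* = 20 and Q* = 42.
Since 32 is above P* = 20, the ceiling does not bind and the free-market outcome prevails.

42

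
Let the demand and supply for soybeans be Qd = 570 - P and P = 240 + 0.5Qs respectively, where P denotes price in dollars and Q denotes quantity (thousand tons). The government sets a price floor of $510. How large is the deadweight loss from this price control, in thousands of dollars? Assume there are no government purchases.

Rearranging supply gives Qs = 2P - 480. In a free market, 570 - P = 2P - 480 gives the equilibrium P* = 350, Q* = 220.
Since 510 > 350, the floor is binding.
At P = 510: Qd = 570 - 510 = 60 and Qs = 2·510 - 480 = 540.
Quantity traded falls to 60. At Q = 60 the demand price is 570 - 60 = 510 and the supply price is (480 + 60)/2 = 270.
Deadweight loss = ½ · (510 - 270) · (220 - 60) = ½ · 240 · 160 = 19200.

19200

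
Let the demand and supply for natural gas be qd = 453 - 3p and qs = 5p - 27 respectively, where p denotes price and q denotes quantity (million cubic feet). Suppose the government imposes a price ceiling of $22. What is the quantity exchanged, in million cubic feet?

83

In a free market, 453 - 3p = 5p - 27 gives the equilibrium p* = 60, q* = 273.
Because the ceiling (22) lies below the market-clearing price, it is binding.
At p = 22: qd = 453 - 3·22 = 387 and qs = 5·22 - 27 = 83.
The quantity actually transacted is the short side, supply: 83.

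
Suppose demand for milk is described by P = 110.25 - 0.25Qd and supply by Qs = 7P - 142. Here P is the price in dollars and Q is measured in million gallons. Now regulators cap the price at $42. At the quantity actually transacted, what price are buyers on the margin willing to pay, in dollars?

Rearranging demand gives Qd = 441 - 4P. Equilibrium: 441 - 4P = 7P - 142, so 583 = 11P and P* = 53, Q* = 229.
Because the ceiling (42) lies below the market-clearing price, it is binding.
At P = 42: Qd = 441 - 4·42 = 273 and Qs = 7·42 - 142 = 152.
Only 152 units reach the market. On the demand curve, the marginal buyer's willingness to pay at Q = 152 is (441 - 152)/4 = 72.25.

72.25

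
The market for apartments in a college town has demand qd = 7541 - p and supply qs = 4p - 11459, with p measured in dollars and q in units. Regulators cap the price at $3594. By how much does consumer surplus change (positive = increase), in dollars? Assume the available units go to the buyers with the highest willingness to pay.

261414

Without the control the market clears where 7541 - p = 4p - 11459, i.e. p* = 3800 and q* = 3741.
Since 3594 < 3800, the ceiling is binding.
At p = 3594: qd = 7541 - 3594 = 3947 and qs = 4·3594 - 11459 = 2917.
Consumer surplus without the control is ½ · (7541 - 3800) · 3741 = 6997540.5.
With the ceiling, 2917 units are sold at 3594 (assume they go to the highest-value buyers). The demand price at q = 2917 is 4624, so CS = ½ · [(7541 - 3594) + (4624 - 3594)] · 2917 = 7258954.5.
Change in consumer surplus = 7258954.5 - 6997540.5 = 261414.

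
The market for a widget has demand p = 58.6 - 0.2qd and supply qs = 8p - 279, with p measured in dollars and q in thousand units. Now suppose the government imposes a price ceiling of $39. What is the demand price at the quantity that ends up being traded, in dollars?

Rearranging demand gives qd = 293 - 5p. Setting quantity demanded equal to quantity supplied, 293 - 5p = 8p - 279, gives p* = 44 and q* = 73.
The ceiling of 39 is below the equilibrium price 44, so it binds.
At p = 39: qd = 293 - 5·39 = 98 and qs = 8·39 - 279 = 33.
Only 33 units reach the market. On the demand curve, the marginal buyer's willingness to pay at q = 33 is (293 - 33)/5 = 52.

52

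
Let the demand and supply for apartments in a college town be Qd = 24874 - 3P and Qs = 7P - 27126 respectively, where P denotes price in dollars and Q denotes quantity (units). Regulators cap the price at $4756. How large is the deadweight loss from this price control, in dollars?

Equilibrium: 24874 - 3P = 7P - 27126, so 52000 = 10P and P* = 5200, Q* = 9274.
The ceiling of 4756 is below the equilibrium price 5200, so it binds.
At P = 4756: Qd = 24874 - 3·4756 = 10606 and Qs = 7·4756 - 27126 = 6166.
Quantity traded falls to 6166. At Q = 6166 the demand price is (24874 - 6166)/3 = 6236 and the supply price is (27126 + 6166)/7 = 4756.
Deadweight loss = ½ · (6236 - 4756) · (9274 - 6166) = ½ · 1480 · 3108 = 2299920.

2299920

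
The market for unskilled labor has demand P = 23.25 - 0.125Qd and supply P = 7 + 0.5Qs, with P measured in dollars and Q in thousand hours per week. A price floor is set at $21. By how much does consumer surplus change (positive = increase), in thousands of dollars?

-22

Rearranging demand gives Qd = 186 - 8P; rearranging supply gives Qs = 2P - 14. Without the control the market clears where 186 - 8P = 2P - 14, i.e. P* = 20 and Q* = 26.
Because the floor (21) lies above the market-clearing price, it is binding.
At P = 21: Qd = 186 - 8·21 = 18 and Qs = 2·21 - 14 = 28.
Consumer surplus without the control is ½ · (23.25 - 20) · 26 = 42.25.
With the floor, consumers buy 18 units at 21, so CS = ½ · (23.25 - 21) · 18 = 20.25.
Change in consumer surplus = 20.25 - 42.25 = -22.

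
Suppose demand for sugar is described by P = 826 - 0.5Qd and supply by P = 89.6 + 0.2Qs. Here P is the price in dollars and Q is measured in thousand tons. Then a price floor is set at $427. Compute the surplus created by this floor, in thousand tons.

889

Rearranging demand gives Qd = 1652 - 2P; rearranging supply gives Qs = 5P - 448. Without the control the market clears where 1652 - 2P = 5P - 448, i.e. P* = 300 and Q* = 1052.
Because the floor (427) lies above the market-clearing price, it is binding.
At P = 427: Qd = 1652 - 2·427 = 798 and Qs = 5·427 - 448 = 1687.
Surplus = Qs - Qd = 1687 - 798 = 889.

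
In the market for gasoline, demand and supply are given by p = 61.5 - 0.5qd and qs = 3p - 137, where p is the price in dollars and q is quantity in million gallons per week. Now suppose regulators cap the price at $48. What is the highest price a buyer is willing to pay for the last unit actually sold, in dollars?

Rearranging demand gives qd = 123 - 2p. Setting quantity demanded equal to quantity supplied, 123 - 2p = 3p - 137, gives p* = 52 and q* = 19.
Because the ceiling (48) lies below the market-clearing price, it is binding.
At p = 48: qd = 123 - 2·48 = 27 and qs = 3·48 - 137 = 7.
Only 7 units reach the market. On the demand curve, the marginal buyer's willingness to pay at q = 7 is (123 - 7)/2 = 58.

58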